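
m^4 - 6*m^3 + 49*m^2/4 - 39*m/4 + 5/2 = (m - 5/2)*(m - 2)*(m - 1)*(m - 1/2)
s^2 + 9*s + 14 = (s + 2)*(s + 7)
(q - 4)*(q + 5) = q^2 + q - 20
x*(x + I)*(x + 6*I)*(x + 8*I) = x^4 + 15*I*x^3 - 62*x^2 - 48*I*x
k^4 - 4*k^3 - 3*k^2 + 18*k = k*(k - 3)^2*(k + 2)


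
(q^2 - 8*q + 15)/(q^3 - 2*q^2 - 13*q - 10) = (q - 3)/(q^2 + 3*q + 2)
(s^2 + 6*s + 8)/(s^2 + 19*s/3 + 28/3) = 3*(s + 2)/(3*s + 7)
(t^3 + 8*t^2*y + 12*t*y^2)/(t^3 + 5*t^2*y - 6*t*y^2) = (-t - 2*y)/(-t + y)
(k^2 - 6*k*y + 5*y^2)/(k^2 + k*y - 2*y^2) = (k - 5*y)/(k + 2*y)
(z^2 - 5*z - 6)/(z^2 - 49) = (z^2 - 5*z - 6)/(z^2 - 49)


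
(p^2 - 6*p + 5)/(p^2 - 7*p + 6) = (p - 5)/(p - 6)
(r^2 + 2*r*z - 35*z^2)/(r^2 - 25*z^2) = (r + 7*z)/(r + 5*z)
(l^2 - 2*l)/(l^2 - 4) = l/(l + 2)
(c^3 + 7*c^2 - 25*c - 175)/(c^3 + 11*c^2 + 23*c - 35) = (c - 5)/(c - 1)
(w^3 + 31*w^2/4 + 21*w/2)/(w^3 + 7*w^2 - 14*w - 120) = w*(4*w + 7)/(4*(w^2 + w - 20))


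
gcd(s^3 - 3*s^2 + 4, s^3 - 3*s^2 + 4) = s^3 - 3*s^2 + 4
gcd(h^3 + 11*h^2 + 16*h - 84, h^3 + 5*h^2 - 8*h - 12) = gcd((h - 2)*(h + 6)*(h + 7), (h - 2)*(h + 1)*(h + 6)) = h^2 + 4*h - 12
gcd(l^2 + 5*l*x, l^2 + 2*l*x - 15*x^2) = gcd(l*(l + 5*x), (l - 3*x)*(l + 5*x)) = l + 5*x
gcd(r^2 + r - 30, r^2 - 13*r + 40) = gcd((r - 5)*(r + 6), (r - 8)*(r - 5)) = r - 5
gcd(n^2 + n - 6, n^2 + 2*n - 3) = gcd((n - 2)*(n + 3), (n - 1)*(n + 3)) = n + 3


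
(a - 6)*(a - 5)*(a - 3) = a^3 - 14*a^2 + 63*a - 90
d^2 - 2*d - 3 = (d - 3)*(d + 1)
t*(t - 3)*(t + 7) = t^3 + 4*t^2 - 21*t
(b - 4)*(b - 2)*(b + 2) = b^3 - 4*b^2 - 4*b + 16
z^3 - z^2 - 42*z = z*(z - 7)*(z + 6)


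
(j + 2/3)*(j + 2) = j^2 + 8*j/3 + 4/3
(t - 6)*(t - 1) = t^2 - 7*t + 6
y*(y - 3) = y^2 - 3*y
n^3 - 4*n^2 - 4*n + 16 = (n - 4)*(n - 2)*(n + 2)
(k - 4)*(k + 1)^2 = k^3 - 2*k^2 - 7*k - 4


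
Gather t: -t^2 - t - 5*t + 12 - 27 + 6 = -t^2 - 6*t - 9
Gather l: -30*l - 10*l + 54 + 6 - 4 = 56 - 40*l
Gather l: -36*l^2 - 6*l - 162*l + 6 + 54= -36*l^2 - 168*l + 60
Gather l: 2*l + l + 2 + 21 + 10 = 3*l + 33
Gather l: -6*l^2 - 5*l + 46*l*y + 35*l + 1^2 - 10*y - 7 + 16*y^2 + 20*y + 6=-6*l^2 + l*(46*y + 30) + 16*y^2 + 10*y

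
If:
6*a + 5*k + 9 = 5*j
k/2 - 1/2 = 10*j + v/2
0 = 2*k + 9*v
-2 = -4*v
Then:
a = 7/32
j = -3/16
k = -9/4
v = 1/2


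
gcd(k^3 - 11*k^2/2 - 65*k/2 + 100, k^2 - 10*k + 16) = k - 8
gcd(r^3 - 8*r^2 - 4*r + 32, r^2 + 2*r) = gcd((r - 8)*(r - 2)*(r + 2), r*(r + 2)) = r + 2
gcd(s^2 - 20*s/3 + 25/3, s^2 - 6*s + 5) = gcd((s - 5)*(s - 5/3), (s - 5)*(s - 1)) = s - 5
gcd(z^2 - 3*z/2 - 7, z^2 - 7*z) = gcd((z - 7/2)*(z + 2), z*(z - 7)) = 1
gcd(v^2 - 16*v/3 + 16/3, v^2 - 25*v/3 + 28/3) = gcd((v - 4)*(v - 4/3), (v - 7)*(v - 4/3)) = v - 4/3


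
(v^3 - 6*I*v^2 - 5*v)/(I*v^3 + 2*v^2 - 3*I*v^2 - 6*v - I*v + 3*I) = -v*(I*v + 5)/(v^2 - v*(3 + I) + 3*I)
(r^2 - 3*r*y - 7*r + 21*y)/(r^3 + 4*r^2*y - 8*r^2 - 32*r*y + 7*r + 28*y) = (r - 3*y)/(r^2 + 4*r*y - r - 4*y)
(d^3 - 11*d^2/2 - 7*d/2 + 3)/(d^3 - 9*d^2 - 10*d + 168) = (2*d^2 + d - 1)/(2*(d^2 - 3*d - 28))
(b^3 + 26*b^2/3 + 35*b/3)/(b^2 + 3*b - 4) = b*(3*b^2 + 26*b + 35)/(3*(b^2 + 3*b - 4))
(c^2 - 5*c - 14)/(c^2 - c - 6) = (c - 7)/(c - 3)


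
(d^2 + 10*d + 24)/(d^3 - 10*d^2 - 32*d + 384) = (d + 4)/(d^2 - 16*d + 64)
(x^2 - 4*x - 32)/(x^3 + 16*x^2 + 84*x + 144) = (x - 8)/(x^2 + 12*x + 36)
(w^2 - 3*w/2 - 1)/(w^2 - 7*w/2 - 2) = (w - 2)/(w - 4)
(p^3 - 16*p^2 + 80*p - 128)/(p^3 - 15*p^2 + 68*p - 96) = (p - 4)/(p - 3)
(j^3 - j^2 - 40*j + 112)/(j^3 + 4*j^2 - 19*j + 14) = (j^2 - 8*j + 16)/(j^2 - 3*j + 2)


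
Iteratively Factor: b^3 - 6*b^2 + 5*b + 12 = (b - 4)*(b^2 - 2*b - 3) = (b - 4)*(b + 1)*(b - 3)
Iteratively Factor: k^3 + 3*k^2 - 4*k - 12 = (k + 2)*(k^2 + k - 6) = (k - 2)*(k + 2)*(k + 3)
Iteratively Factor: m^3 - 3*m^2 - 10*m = (m)*(m^2 - 3*m - 10) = m*(m - 5)*(m + 2)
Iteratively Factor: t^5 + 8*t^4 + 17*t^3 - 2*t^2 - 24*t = (t + 2)*(t^4 + 6*t^3 + 5*t^2 - 12*t) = (t - 1)*(t + 2)*(t^3 + 7*t^2 + 12*t) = (t - 1)*(t + 2)*(t + 3)*(t^2 + 4*t) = t*(t - 1)*(t + 2)*(t + 3)*(t + 4)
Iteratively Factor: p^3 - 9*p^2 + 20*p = (p - 5)*(p^2 - 4*p) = p*(p - 5)*(p - 4)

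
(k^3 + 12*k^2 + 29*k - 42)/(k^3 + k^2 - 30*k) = (k^2 + 6*k - 7)/(k*(k - 5))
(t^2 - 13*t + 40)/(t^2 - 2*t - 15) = (t - 8)/(t + 3)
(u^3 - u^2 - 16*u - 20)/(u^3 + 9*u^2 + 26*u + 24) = (u^2 - 3*u - 10)/(u^2 + 7*u + 12)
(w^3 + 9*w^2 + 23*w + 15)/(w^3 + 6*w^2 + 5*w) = (w + 3)/w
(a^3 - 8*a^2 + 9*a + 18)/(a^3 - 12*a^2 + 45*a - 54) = (a + 1)/(a - 3)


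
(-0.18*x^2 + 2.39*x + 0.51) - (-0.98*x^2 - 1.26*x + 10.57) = 0.8*x^2 + 3.65*x - 10.06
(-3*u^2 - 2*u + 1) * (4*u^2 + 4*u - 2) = -12*u^4 - 20*u^3 + 2*u^2 + 8*u - 2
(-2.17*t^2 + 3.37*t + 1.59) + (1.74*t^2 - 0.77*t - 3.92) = -0.43*t^2 + 2.6*t - 2.33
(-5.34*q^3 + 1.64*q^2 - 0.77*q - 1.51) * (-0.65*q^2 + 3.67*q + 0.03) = 3.471*q^5 - 20.6638*q^4 + 6.3591*q^3 - 1.7952*q^2 - 5.5648*q - 0.0453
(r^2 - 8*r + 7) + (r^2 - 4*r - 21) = 2*r^2 - 12*r - 14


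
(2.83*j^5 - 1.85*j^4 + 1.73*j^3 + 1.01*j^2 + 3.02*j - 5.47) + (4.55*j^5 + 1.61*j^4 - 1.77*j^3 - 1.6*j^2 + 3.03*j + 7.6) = 7.38*j^5 - 0.24*j^4 - 0.04*j^3 - 0.59*j^2 + 6.05*j + 2.13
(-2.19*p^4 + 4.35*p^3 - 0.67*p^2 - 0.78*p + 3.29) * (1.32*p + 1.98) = -2.8908*p^5 + 1.4058*p^4 + 7.7286*p^3 - 2.3562*p^2 + 2.7984*p + 6.5142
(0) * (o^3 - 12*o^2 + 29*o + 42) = 0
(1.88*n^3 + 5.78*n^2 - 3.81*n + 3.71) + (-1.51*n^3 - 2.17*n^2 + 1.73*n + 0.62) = 0.37*n^3 + 3.61*n^2 - 2.08*n + 4.33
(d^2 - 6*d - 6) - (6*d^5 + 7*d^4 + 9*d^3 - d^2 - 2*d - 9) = -6*d^5 - 7*d^4 - 9*d^3 + 2*d^2 - 4*d + 3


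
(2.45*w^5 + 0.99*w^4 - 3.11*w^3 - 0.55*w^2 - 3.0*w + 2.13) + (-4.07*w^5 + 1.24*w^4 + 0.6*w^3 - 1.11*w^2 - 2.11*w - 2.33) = -1.62*w^5 + 2.23*w^4 - 2.51*w^3 - 1.66*w^2 - 5.11*w - 0.2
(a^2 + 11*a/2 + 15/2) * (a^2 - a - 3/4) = a^4 + 9*a^3/2 + 5*a^2/4 - 93*a/8 - 45/8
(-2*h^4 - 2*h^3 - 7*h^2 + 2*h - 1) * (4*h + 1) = -8*h^5 - 10*h^4 - 30*h^3 + h^2 - 2*h - 1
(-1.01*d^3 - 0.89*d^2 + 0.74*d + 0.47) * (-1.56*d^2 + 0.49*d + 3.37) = 1.5756*d^5 + 0.8935*d^4 - 4.9942*d^3 - 3.3699*d^2 + 2.7241*d + 1.5839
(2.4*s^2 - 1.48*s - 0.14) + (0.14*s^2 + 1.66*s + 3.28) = 2.54*s^2 + 0.18*s + 3.14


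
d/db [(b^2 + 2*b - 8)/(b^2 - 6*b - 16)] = 8*(-b^2 - 2*b - 10)/(b^4 - 12*b^3 + 4*b^2 + 192*b + 256)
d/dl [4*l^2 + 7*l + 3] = 8*l + 7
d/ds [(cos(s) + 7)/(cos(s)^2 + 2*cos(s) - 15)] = (cos(s)^2 + 14*cos(s) + 29)*sin(s)/(cos(s)^2 + 2*cos(s) - 15)^2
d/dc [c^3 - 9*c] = 3*c^2 - 9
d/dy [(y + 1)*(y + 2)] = 2*y + 3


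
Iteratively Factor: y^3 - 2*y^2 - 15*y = (y)*(y^2 - 2*y - 15) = y*(y - 5)*(y + 3)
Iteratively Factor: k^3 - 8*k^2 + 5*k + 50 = (k - 5)*(k^2 - 3*k - 10) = (k - 5)^2*(k + 2)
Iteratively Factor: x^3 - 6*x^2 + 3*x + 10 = (x + 1)*(x^2 - 7*x + 10) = (x - 5)*(x + 1)*(x - 2)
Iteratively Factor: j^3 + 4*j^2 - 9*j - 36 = (j + 4)*(j^2 - 9) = (j + 3)*(j + 4)*(j - 3)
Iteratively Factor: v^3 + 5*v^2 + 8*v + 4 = (v + 2)*(v^2 + 3*v + 2) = (v + 1)*(v + 2)*(v + 2)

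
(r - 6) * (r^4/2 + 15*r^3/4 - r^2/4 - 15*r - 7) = r^5/2 + 3*r^4/4 - 91*r^3/4 - 27*r^2/2 + 83*r + 42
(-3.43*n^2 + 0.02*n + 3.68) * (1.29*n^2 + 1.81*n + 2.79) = -4.4247*n^4 - 6.1825*n^3 - 4.7863*n^2 + 6.7166*n + 10.2672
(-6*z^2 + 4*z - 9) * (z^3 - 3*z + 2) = -6*z^5 + 4*z^4 + 9*z^3 - 24*z^2 + 35*z - 18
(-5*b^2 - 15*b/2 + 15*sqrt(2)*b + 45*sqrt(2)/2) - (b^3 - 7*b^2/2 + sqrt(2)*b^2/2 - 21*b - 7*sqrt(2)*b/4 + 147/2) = -b^3 - 3*b^2/2 - sqrt(2)*b^2/2 + 27*b/2 + 67*sqrt(2)*b/4 - 147/2 + 45*sqrt(2)/2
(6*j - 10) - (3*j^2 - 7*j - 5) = -3*j^2 + 13*j - 5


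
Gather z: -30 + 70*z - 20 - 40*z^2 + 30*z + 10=-40*z^2 + 100*z - 40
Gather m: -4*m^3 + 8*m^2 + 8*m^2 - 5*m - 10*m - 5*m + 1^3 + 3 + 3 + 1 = -4*m^3 + 16*m^2 - 20*m + 8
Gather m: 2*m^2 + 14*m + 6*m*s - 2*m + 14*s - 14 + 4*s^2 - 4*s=2*m^2 + m*(6*s + 12) + 4*s^2 + 10*s - 14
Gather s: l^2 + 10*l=l^2 + 10*l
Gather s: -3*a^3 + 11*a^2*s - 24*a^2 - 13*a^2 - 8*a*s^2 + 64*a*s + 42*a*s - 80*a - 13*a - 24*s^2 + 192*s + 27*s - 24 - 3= -3*a^3 - 37*a^2 - 93*a + s^2*(-8*a - 24) + s*(11*a^2 + 106*a + 219) - 27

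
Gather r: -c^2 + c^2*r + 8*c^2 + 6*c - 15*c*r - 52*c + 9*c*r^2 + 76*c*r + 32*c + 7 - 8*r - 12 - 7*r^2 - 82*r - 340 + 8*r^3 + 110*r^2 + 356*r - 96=7*c^2 - 14*c + 8*r^3 + r^2*(9*c + 103) + r*(c^2 + 61*c + 266) - 441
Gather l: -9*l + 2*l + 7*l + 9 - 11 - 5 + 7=0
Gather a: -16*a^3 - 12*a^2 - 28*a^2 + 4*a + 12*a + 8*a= -16*a^3 - 40*a^2 + 24*a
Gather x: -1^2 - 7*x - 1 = -7*x - 2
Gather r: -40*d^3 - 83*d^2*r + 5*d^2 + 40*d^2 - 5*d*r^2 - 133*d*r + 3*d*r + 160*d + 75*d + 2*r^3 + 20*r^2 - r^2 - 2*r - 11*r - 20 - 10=-40*d^3 + 45*d^2 + 235*d + 2*r^3 + r^2*(19 - 5*d) + r*(-83*d^2 - 130*d - 13) - 30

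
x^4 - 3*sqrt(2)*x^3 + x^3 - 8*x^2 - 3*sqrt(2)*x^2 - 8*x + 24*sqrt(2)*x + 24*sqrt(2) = (x + 1)*(x - 3*sqrt(2))*(x - 2*sqrt(2))*(x + 2*sqrt(2))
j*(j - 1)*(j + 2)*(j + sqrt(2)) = j^4 + j^3 + sqrt(2)*j^3 - 2*j^2 + sqrt(2)*j^2 - 2*sqrt(2)*j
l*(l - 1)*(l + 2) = l^3 + l^2 - 2*l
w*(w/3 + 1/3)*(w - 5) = w^3/3 - 4*w^2/3 - 5*w/3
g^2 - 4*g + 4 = (g - 2)^2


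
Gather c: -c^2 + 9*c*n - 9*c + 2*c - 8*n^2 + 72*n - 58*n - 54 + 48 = -c^2 + c*(9*n - 7) - 8*n^2 + 14*n - 6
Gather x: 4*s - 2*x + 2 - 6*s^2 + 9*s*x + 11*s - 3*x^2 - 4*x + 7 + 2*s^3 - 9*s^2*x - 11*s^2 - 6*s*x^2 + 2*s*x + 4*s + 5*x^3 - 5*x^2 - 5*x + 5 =2*s^3 - 17*s^2 + 19*s + 5*x^3 + x^2*(-6*s - 8) + x*(-9*s^2 + 11*s - 11) + 14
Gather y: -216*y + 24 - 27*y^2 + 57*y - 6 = -27*y^2 - 159*y + 18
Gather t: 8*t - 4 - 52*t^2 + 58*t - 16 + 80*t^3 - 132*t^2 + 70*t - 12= 80*t^3 - 184*t^2 + 136*t - 32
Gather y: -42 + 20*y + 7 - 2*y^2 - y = -2*y^2 + 19*y - 35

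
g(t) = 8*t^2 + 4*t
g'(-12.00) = -188.00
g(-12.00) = 1104.00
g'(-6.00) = -92.00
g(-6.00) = 264.00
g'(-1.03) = -12.48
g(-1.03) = 4.37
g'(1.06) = 20.96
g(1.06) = 13.23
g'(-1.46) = -19.36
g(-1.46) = 11.21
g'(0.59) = 13.44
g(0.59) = 5.14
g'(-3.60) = -53.60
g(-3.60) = 89.28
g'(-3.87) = -57.92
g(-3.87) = 104.34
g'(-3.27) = -48.32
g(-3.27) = 72.46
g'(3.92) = 66.72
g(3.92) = 138.61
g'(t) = 16*t + 4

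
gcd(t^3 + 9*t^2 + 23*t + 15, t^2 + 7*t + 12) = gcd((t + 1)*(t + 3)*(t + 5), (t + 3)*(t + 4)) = t + 3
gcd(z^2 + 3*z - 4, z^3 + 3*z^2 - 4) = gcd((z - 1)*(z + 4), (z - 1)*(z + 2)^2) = z - 1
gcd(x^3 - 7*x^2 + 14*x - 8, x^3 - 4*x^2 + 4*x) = x - 2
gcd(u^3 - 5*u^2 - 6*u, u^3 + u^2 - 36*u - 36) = u^2 - 5*u - 6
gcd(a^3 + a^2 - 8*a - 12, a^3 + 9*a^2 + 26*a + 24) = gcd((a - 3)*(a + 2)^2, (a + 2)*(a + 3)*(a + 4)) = a + 2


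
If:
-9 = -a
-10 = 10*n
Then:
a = 9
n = -1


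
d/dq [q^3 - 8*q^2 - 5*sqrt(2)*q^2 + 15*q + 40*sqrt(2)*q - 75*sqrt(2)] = 3*q^2 - 16*q - 10*sqrt(2)*q + 15 + 40*sqrt(2)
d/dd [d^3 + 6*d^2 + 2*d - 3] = 3*d^2 + 12*d + 2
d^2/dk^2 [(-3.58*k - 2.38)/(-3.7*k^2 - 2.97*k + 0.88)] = ((3.58*k + 2.38)*(7.4*k + 2.97)*(14.8*k + 5.94) - (79.476*k + 38.8772)*(3.7*k^2 + 2.97*k - 0.88))/(3.7*k^2 + 2.97*k - 0.88)^3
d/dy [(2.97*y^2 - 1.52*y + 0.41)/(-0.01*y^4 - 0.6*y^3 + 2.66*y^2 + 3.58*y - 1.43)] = (0.0594*y^5 + 1.7364*y^4 - 1.8076*y^3 + 15.4138*y^2 - 10.6754*y + 0.7058)/(0.0001*y^8 + 0.012*y^7 + 0.3068*y^6 - 3.2636*y^5 + 2.8082*y^4 + 20.7616*y^3 + 5.2088*y^2 - 10.2388*y + 2.0449)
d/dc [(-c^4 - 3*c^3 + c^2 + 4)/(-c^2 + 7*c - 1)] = 2*(c^5 - 9*c^4 - 19*c^3 + 8*c^2 + 3*c - 14)/(c^4 - 14*c^3 + 51*c^2 - 14*c + 1)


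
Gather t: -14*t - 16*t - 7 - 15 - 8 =-30*t - 30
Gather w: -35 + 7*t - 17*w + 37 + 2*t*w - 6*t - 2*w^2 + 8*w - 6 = t - 2*w^2 + w*(2*t - 9) - 4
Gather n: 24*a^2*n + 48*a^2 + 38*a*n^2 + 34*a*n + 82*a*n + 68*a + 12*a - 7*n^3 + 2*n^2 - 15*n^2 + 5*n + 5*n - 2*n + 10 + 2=48*a^2 + 80*a - 7*n^3 + n^2*(38*a - 13) + n*(24*a^2 + 116*a + 8) + 12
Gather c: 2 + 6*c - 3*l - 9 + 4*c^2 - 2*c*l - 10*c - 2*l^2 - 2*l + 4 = 4*c^2 + c*(-2*l - 4) - 2*l^2 - 5*l - 3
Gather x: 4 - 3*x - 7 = -3*x - 3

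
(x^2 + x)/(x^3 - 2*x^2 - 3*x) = 1/(x - 3)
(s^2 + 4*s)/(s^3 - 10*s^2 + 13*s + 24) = s*(s + 4)/(s^3 - 10*s^2 + 13*s + 24)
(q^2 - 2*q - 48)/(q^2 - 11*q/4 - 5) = 4*(-q^2 + 2*q + 48)/(-4*q^2 + 11*q + 20)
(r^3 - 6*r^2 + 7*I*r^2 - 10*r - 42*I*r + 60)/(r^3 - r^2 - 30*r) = (r^2 + 7*I*r - 10)/(r*(r + 5))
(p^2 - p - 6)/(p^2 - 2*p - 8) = (p - 3)/(p - 4)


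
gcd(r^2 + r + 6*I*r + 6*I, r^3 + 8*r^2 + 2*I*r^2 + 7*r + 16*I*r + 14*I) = r + 1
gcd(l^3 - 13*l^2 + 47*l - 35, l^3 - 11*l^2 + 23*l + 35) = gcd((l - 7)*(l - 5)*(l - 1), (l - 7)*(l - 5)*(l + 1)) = l^2 - 12*l + 35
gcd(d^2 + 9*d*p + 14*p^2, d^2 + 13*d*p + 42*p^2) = d + 7*p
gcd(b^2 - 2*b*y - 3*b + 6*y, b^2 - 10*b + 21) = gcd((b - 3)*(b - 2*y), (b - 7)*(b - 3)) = b - 3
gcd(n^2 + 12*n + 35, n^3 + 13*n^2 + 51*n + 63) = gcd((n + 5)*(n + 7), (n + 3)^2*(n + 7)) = n + 7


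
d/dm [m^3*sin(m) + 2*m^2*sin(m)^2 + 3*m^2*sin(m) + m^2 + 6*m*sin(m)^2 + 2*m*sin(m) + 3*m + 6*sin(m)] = m^3*cos(m) + 2*m^2*sin(2*m) + 3*sqrt(2)*m^2*sin(m + pi/4) + 6*m*sin(m) + 6*m*sin(2*m) + 2*m*cos(m) - 2*m*cos(2*m) + 4*m + 2*sin(m) + 6*cos(m) - 3*cos(2*m) + 6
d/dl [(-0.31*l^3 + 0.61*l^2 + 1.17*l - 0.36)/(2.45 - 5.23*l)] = (3.2426*l^3 - 5.4688*l^2 + 2.989*l + 0.9837)/(27.3529*l^2 - 25.627*l + 6.0025)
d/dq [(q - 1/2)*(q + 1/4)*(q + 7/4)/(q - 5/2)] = (16*q^3 - 48*q^2 - 60*q + 13)/(2*(4*q^2 - 20*q + 25))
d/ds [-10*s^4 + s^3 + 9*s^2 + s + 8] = -40*s^3 + 3*s^2 + 18*s + 1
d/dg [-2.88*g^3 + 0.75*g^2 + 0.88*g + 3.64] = -8.64*g^2 + 1.5*g + 0.88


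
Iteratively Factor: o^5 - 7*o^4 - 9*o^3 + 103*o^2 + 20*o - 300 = (o + 3)*(o^4 - 10*o^3 + 21*o^2 + 40*o - 100) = (o + 2)*(o + 3)*(o^3 - 12*o^2 + 45*o - 50) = (o - 2)*(o + 2)*(o + 3)*(o^2 - 10*o + 25) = (o - 5)*(o - 2)*(o + 2)*(o + 3)*(o - 5)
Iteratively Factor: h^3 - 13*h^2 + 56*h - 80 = (h - 4)*(h^2 - 9*h + 20) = (h - 4)^2*(h - 5)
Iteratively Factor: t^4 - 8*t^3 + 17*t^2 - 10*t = (t - 2)*(t^3 - 6*t^2 + 5*t) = t*(t - 2)*(t^2 - 6*t + 5) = t*(t - 2)*(t - 1)*(t - 5)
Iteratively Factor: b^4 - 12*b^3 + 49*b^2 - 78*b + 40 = (b - 1)*(b^3 - 11*b^2 + 38*b - 40) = (b - 2)*(b - 1)*(b^2 - 9*b + 20) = (b - 4)*(b - 2)*(b - 1)*(b - 5)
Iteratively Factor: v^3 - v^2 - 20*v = (v + 4)*(v^2 - 5*v) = v*(v + 4)*(v - 5)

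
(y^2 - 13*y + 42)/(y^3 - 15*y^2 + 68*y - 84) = 1/(y - 2)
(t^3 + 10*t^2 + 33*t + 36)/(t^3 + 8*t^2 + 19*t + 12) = (t + 3)/(t + 1)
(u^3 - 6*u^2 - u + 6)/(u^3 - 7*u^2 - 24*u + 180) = (u^2 - 1)/(u^2 - u - 30)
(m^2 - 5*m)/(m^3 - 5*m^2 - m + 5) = m/(m^2 - 1)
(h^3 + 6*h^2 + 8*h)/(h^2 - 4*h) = (h^2 + 6*h + 8)/(h - 4)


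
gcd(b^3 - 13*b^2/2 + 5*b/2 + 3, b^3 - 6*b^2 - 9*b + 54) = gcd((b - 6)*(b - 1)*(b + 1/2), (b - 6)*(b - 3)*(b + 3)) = b - 6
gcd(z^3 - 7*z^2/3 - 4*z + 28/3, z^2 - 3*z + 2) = z - 2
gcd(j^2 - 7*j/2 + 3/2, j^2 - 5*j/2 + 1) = j - 1/2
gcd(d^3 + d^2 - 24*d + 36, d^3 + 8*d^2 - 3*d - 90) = d^2 + 3*d - 18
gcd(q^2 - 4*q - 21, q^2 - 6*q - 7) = q - 7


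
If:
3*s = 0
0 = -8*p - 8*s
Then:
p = 0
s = 0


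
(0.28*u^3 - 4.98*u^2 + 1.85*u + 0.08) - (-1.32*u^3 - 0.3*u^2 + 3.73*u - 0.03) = 1.6*u^3 - 4.68*u^2 - 1.88*u + 0.11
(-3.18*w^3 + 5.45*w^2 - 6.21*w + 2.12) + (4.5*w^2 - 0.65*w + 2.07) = -3.18*w^3 + 9.95*w^2 - 6.86*w + 4.19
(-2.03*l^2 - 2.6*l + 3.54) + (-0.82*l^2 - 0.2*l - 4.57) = -2.85*l^2 - 2.8*l - 1.03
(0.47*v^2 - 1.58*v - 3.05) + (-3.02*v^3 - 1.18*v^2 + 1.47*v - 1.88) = -3.02*v^3 - 0.71*v^2 - 0.11*v - 4.93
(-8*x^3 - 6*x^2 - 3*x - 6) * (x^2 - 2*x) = -8*x^5 + 10*x^4 + 9*x^3 + 12*x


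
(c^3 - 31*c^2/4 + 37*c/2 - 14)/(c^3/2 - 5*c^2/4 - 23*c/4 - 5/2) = (-4*c^3 + 31*c^2 - 74*c + 56)/(-2*c^3 + 5*c^2 + 23*c + 10)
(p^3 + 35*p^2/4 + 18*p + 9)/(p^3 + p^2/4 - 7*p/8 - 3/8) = 2*(p^2 + 8*p + 12)/(2*p^2 - p - 1)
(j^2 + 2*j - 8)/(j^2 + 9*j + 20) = (j - 2)/(j + 5)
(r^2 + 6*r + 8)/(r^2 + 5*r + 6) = (r + 4)/(r + 3)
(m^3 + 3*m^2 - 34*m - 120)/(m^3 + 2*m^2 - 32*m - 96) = (m + 5)/(m + 4)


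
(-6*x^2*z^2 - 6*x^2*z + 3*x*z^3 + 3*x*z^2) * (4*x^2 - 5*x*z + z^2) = -24*x^4*z^2 - 24*x^4*z + 42*x^3*z^3 + 42*x^3*z^2 - 21*x^2*z^4 - 21*x^2*z^3 + 3*x*z^5 + 3*x*z^4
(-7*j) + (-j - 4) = -8*j - 4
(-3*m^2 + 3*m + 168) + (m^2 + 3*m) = -2*m^2 + 6*m + 168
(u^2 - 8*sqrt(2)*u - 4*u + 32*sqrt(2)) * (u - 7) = u^3 - 8*sqrt(2)*u^2 - 11*u^2 + 28*u + 88*sqrt(2)*u - 224*sqrt(2)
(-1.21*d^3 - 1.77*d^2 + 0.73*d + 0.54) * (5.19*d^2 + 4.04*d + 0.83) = -6.2799*d^5 - 14.0747*d^4 - 4.3664*d^3 + 4.2827*d^2 + 2.7875*d + 0.4482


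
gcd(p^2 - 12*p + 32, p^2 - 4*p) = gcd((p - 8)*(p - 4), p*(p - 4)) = p - 4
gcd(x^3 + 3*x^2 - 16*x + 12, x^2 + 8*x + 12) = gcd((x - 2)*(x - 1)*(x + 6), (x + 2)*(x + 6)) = x + 6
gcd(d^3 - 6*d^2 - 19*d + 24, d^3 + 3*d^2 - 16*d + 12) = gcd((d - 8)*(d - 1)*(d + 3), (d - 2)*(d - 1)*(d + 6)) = d - 1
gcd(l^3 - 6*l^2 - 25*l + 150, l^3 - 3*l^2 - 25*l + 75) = l^2 - 25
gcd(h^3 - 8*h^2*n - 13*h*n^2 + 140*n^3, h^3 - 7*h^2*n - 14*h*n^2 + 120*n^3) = h^2 - h*n - 20*n^2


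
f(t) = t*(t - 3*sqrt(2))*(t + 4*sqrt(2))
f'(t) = t*(t - 3*sqrt(2)) + t*(t + 4*sqrt(2)) + (t - 3*sqrt(2))*(t + 4*sqrt(2)) = 3*t^2 + 2*sqrt(2)*t - 24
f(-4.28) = 50.22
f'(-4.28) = 18.85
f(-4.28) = 50.22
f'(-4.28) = 18.85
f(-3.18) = 58.46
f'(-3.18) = -2.66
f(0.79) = -17.58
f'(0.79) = -19.89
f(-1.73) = 40.57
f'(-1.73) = -19.91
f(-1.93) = 44.40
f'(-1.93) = -18.28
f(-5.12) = 25.74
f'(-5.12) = 40.16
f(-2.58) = 54.16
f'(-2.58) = -11.33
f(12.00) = 1643.65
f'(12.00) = 441.94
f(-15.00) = -2696.80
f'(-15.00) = 608.57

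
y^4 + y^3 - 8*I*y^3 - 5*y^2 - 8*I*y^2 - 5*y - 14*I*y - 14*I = (y + 1)*(y - 7*I)*(y - 2*I)*(y + I)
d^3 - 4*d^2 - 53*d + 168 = (d - 8)*(d - 3)*(d + 7)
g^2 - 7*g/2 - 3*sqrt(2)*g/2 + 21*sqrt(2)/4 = (g - 7/2)*(g - 3*sqrt(2)/2)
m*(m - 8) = m^2 - 8*m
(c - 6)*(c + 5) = c^2 - c - 30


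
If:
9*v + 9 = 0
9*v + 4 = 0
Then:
No Solution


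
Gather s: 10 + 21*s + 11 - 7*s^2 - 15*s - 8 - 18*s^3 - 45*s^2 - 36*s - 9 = -18*s^3 - 52*s^2 - 30*s + 4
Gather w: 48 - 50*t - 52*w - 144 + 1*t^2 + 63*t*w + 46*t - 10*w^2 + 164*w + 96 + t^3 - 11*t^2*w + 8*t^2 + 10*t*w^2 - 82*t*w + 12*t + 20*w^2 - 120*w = t^3 + 9*t^2 + 8*t + w^2*(10*t + 10) + w*(-11*t^2 - 19*t - 8)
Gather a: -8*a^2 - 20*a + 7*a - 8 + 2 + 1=-8*a^2 - 13*a - 5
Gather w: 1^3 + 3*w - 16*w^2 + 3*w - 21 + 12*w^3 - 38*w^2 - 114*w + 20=12*w^3 - 54*w^2 - 108*w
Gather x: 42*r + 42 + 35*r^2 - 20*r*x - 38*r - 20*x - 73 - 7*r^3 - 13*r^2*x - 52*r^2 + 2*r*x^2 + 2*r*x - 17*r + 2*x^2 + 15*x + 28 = -7*r^3 - 17*r^2 - 13*r + x^2*(2*r + 2) + x*(-13*r^2 - 18*r - 5) - 3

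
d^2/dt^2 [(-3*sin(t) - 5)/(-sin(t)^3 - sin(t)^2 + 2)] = (-12*sin(t)^7 - 54*sin(t)^6 - 40*sin(t)^5 - 20*sin(t)^4 - 40*sin(t)^3 + 62*sin(t)^2 + 84*sin(t) + 20)/(sin(t)^3 + sin(t)^2 - 2)^3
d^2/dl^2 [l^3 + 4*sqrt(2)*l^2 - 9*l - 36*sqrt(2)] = 6*l + 8*sqrt(2)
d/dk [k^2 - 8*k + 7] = 2*k - 8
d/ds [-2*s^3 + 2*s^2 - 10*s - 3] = -6*s^2 + 4*s - 10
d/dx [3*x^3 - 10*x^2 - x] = 9*x^2 - 20*x - 1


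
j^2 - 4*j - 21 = (j - 7)*(j + 3)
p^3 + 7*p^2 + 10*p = p*(p + 2)*(p + 5)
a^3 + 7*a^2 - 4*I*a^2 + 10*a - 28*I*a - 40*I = (a + 2)*(a + 5)*(a - 4*I)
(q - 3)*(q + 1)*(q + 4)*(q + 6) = q^4 + 8*q^3 + q^2 - 78*q - 72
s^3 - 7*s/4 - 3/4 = (s - 3/2)*(s + 1/2)*(s + 1)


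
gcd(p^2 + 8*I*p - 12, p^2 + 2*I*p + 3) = 1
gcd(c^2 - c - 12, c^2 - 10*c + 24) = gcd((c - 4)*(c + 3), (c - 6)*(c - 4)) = c - 4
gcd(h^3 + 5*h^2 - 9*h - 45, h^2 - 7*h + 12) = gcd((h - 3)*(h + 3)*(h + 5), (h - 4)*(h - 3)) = h - 3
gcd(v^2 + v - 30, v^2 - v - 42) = v + 6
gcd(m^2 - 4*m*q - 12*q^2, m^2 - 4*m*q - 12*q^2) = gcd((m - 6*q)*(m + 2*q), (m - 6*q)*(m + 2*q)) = -m^2 + 4*m*q + 12*q^2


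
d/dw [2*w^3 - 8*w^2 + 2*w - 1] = 6*w^2 - 16*w + 2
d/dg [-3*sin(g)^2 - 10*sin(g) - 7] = -2*(3*sin(g) + 5)*cos(g)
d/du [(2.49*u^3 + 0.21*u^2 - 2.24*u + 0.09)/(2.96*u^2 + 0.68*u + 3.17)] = (7.3704*u^4 + 3.3864*u^3 + 30.4531*u^2 + 0.7986*u - 7.162)/(8.7616*u^4 + 4.0256*u^3 + 19.2288*u^2 + 4.3112*u + 10.0489)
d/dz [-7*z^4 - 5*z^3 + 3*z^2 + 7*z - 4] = -28*z^3 - 15*z^2 + 6*z + 7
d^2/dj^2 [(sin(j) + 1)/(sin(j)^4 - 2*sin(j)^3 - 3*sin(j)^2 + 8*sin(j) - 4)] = 3*(-3*sin(j)^6 - 7*sin(j)^5 + 4*sin(j)^4 + 44*sin(j)^3 + 22*sin(j)^2 - 64*sin(j) - 56)/((sin(j) - 2)^3*(sin(j) - 1)^3*(sin(j) + 2)^3)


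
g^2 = g^2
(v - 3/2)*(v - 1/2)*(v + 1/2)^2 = v^4 - v^3 - v^2 + v/4 + 3/16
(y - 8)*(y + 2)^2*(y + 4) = y^4 - 44*y^2 - 144*y - 128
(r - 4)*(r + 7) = r^2 + 3*r - 28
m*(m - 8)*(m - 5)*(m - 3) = m^4 - 16*m^3 + 79*m^2 - 120*m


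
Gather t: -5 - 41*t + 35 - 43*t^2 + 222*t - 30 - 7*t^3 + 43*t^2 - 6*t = -7*t^3 + 175*t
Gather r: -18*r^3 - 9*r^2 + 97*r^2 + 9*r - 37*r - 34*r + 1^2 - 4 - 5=-18*r^3 + 88*r^2 - 62*r - 8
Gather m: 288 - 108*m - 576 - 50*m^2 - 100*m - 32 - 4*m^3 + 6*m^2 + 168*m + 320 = -4*m^3 - 44*m^2 - 40*m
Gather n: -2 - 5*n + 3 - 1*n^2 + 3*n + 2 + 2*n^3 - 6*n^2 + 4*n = 2*n^3 - 7*n^2 + 2*n + 3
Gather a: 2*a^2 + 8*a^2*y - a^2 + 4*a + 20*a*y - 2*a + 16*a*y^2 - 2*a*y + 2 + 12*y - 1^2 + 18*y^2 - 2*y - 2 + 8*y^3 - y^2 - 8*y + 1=a^2*(8*y + 1) + a*(16*y^2 + 18*y + 2) + 8*y^3 + 17*y^2 + 2*y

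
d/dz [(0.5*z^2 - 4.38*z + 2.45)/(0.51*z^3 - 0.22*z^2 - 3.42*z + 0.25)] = (-0.255*z^4 + 4.4676*z^3 - 6.4221*z^2 + 1.328*z + 7.284)/(0.2601*z^6 - 0.2244*z^5 - 3.44*z^4 + 1.7598*z^3 + 11.5864*z^2 - 1.71*z + 0.0625)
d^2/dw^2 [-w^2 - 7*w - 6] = -2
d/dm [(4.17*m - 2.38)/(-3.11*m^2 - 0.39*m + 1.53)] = (12.9687*m^2 - 14.8036*m + 5.4519)/(9.6721*m^4 + 2.4258*m^3 - 9.3645*m^2 - 1.1934*m + 2.3409)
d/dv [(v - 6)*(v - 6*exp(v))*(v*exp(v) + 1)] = (v - 6)*(v + 1)*(v - 6*exp(v))*exp(v) - (v - 6)*(v*exp(v) + 1)*(6*exp(v) - 1) + (v - 6*exp(v))*(v*exp(v) + 1)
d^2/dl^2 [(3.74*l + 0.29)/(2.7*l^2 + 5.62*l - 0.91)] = ((3.74*l + 0.29)*(5.4*l + 5.62)*(10.8*l + 11.24) - (60.588*l + 43.6036)*(2.7*l^2 + 5.62*l - 0.91))/(2.7*l^2 + 5.62*l - 0.91)^3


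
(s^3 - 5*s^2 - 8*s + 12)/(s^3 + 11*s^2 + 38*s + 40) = (s^2 - 7*s + 6)/(s^2 + 9*s + 20)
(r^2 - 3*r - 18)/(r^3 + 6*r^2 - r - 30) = (r - 6)/(r^2 + 3*r - 10)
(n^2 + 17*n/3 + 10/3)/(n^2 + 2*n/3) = (n + 5)/n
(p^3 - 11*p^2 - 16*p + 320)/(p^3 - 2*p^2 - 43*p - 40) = (p - 8)/(p + 1)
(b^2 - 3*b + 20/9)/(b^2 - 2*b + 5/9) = (3*b - 4)/(3*b - 1)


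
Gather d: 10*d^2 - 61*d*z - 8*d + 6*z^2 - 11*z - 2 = 10*d^2 + d*(-61*z - 8) + 6*z^2 - 11*z - 2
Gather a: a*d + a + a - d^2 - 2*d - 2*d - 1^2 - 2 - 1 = a*(d + 2) - d^2 - 4*d - 4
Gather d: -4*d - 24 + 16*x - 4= -4*d + 16*x - 28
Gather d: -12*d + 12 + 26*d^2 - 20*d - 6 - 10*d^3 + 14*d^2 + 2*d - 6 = -10*d^3 + 40*d^2 - 30*d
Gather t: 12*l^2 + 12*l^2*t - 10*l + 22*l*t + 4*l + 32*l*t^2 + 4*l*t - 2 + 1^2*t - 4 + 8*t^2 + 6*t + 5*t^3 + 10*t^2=12*l^2 - 6*l + 5*t^3 + t^2*(32*l + 18) + t*(12*l^2 + 26*l + 7) - 6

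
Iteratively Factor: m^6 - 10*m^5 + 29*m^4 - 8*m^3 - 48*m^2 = (m)*(m^5 - 10*m^4 + 29*m^3 - 8*m^2 - 48*m) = m*(m - 3)*(m^4 - 7*m^3 + 8*m^2 + 16*m) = m*(m - 4)*(m - 3)*(m^3 - 3*m^2 - 4*m) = m*(m - 4)^2*(m - 3)*(m^2 + m) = m^2*(m - 4)^2*(m - 3)*(m + 1)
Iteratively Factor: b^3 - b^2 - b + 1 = (b - 1)*(b^2 - 1) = (b - 1)^2*(b + 1)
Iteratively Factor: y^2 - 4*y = (y - 4)*(y)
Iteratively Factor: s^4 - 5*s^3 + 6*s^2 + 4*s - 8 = (s - 2)*(s^3 - 3*s^2 + 4) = (s - 2)^2*(s^2 - s - 2) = (s - 2)^3*(s + 1)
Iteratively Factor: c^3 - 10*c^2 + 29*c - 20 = (c - 4)*(c^2 - 6*c + 5) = (c - 5)*(c - 4)*(c - 1)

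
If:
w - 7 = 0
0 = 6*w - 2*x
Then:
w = 7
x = 21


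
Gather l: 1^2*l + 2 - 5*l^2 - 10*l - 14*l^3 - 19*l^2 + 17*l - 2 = -14*l^3 - 24*l^2 + 8*l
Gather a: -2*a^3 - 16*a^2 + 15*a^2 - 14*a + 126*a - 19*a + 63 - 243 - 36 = -2*a^3 - a^2 + 93*a - 216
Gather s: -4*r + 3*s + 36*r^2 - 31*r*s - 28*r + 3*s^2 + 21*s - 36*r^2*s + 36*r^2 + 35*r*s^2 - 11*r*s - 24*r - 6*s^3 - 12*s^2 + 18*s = 72*r^2 - 56*r - 6*s^3 + s^2*(35*r - 9) + s*(-36*r^2 - 42*r + 42)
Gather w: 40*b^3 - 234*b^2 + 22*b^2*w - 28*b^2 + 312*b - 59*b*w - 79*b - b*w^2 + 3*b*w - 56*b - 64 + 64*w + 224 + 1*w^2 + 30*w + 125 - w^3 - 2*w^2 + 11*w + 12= 40*b^3 - 262*b^2 + 177*b - w^3 + w^2*(-b - 1) + w*(22*b^2 - 56*b + 105) + 297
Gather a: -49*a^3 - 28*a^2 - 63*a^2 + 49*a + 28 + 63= -49*a^3 - 91*a^2 + 49*a + 91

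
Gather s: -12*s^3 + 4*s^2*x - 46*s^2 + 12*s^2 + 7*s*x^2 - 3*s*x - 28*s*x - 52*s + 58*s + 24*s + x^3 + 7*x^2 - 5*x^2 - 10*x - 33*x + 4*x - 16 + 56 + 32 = -12*s^3 + s^2*(4*x - 34) + s*(7*x^2 - 31*x + 30) + x^3 + 2*x^2 - 39*x + 72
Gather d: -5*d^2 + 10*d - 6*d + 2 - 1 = -5*d^2 + 4*d + 1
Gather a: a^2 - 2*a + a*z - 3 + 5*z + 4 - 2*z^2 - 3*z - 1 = a^2 + a*(z - 2) - 2*z^2 + 2*z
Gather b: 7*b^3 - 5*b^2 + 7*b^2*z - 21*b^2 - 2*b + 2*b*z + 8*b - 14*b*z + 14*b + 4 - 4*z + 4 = 7*b^3 + b^2*(7*z - 26) + b*(20 - 12*z) - 4*z + 8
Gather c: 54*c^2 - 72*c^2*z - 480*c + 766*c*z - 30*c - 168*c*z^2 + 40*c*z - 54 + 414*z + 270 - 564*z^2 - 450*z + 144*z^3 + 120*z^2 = c^2*(54 - 72*z) + c*(-168*z^2 + 806*z - 510) + 144*z^3 - 444*z^2 - 36*z + 216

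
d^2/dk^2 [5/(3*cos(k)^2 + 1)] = 30*(-6*sin(k)^4 + sin(k)^2 + 4)/(3*cos(k)^2 + 1)^3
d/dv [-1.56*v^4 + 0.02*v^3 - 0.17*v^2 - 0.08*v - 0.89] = -6.24*v^3 + 0.06*v^2 - 0.34*v - 0.08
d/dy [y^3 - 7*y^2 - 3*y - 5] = 3*y^2 - 14*y - 3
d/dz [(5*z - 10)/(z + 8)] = 50/(z + 8)^2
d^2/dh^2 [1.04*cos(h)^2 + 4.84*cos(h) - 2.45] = -4.84*cos(h) - 2.08*cos(2*h)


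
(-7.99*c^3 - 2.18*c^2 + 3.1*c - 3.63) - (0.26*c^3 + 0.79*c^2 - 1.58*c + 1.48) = -8.25*c^3 - 2.97*c^2 + 4.68*c - 5.11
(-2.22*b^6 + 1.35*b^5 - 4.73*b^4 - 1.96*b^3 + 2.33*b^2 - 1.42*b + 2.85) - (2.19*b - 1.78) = -2.22*b^6 + 1.35*b^5 - 4.73*b^4 - 1.96*b^3 + 2.33*b^2 - 3.61*b + 4.63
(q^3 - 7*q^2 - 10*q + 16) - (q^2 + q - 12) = q^3 - 8*q^2 - 11*q + 28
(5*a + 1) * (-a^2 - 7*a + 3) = -5*a^3 - 36*a^2 + 8*a + 3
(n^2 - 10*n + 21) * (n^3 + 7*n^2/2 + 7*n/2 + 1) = n^5 - 13*n^4/2 - 21*n^3/2 + 79*n^2/2 + 127*n/2 + 21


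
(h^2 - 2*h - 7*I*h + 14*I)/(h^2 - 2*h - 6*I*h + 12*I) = (h - 7*I)/(h - 6*I)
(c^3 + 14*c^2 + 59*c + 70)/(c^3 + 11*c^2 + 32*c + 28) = (c + 5)/(c + 2)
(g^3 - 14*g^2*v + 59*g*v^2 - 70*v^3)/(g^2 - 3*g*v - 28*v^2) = (g^2 - 7*g*v + 10*v^2)/(g + 4*v)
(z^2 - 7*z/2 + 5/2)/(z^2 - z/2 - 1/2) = (2*z - 5)/(2*z + 1)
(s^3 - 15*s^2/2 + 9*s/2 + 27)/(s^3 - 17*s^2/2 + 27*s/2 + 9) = (2*s + 3)/(2*s + 1)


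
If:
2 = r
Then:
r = 2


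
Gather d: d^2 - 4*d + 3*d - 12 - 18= d^2 - d - 30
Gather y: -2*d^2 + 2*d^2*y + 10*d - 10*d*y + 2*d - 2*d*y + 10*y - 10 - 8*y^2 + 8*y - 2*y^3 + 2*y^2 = -2*d^2 + 12*d - 2*y^3 - 6*y^2 + y*(2*d^2 - 12*d + 18) - 10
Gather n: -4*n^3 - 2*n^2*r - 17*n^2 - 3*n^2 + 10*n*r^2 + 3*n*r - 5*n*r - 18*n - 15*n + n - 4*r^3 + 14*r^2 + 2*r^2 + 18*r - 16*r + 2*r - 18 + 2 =-4*n^3 + n^2*(-2*r - 20) + n*(10*r^2 - 2*r - 32) - 4*r^3 + 16*r^2 + 4*r - 16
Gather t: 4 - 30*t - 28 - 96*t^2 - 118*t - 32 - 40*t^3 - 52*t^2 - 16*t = -40*t^3 - 148*t^2 - 164*t - 56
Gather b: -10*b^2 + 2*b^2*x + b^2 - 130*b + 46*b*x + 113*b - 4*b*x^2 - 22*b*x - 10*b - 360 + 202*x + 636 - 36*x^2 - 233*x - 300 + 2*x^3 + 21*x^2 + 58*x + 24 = b^2*(2*x - 9) + b*(-4*x^2 + 24*x - 27) + 2*x^3 - 15*x^2 + 27*x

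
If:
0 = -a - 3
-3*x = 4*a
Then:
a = -3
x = 4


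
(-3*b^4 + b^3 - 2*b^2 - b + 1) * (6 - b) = 3*b^5 - 19*b^4 + 8*b^3 - 11*b^2 - 7*b + 6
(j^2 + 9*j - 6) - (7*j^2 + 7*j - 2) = -6*j^2 + 2*j - 4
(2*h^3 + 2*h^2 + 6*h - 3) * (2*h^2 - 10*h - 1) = 4*h^5 - 16*h^4 - 10*h^3 - 68*h^2 + 24*h + 3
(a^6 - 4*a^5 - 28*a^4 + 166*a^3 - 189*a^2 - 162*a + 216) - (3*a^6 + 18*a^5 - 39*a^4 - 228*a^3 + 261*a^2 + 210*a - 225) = -2*a^6 - 22*a^5 + 11*a^4 + 394*a^3 - 450*a^2 - 372*a + 441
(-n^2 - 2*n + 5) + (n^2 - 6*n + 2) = 7 - 8*n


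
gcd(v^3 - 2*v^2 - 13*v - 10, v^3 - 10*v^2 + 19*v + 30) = v^2 - 4*v - 5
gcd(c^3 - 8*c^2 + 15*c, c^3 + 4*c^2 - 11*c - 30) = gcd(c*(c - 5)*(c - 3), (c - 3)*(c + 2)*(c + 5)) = c - 3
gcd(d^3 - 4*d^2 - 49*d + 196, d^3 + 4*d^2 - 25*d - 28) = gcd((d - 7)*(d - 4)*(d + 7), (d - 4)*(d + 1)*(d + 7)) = d^2 + 3*d - 28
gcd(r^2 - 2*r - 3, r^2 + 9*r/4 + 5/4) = r + 1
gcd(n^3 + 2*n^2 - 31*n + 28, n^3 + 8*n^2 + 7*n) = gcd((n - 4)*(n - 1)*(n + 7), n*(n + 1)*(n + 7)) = n + 7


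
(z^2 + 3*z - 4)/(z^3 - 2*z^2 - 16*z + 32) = (z - 1)/(z^2 - 6*z + 8)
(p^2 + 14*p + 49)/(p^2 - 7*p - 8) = (p^2 + 14*p + 49)/(p^2 - 7*p - 8)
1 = 1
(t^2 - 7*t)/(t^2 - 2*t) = (t - 7)/(t - 2)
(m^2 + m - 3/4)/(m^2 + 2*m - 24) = (m^2 + m - 3/4)/(m^2 + 2*m - 24)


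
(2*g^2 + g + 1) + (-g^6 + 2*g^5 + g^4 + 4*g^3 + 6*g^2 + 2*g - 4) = -g^6 + 2*g^5 + g^4 + 4*g^3 + 8*g^2 + 3*g - 3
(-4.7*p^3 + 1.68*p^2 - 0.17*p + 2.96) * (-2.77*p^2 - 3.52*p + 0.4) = 13.019*p^5 + 11.8904*p^4 - 7.3227*p^3 - 6.9288*p^2 - 10.4872*p + 1.184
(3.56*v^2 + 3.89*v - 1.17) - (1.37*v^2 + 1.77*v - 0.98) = 2.19*v^2 + 2.12*v - 0.19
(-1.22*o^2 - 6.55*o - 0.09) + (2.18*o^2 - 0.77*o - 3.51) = 0.96*o^2 - 7.32*o - 3.6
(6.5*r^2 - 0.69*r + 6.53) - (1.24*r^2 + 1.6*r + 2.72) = 5.26*r^2 - 2.29*r + 3.81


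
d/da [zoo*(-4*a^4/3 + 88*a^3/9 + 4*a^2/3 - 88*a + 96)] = zoo*(a^3 + a^2 + a + 1)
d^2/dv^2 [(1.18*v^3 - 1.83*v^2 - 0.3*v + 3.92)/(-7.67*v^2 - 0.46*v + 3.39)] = (2.27373675443232e-13*v^5 + 1.13686837721616e-13*v^4 - 39.478316*v^3 - 1087.120902*v^2 - 117.544992*v - 162.51241)/(451.217663*v^6 + 81.183882*v^5 - 593.420997*v^4 - 71.666252*v^3 + 262.281249*v^2 + 15.859098*v - 38.958219)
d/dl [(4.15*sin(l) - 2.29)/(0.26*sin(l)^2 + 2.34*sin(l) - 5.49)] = (-1.079*sin(l)^2 + 1.1908*sin(l) - 17.4249)*cos(l)/(0.0676*sin(l)^4 + 1.2168*sin(l)^3 + 2.6208*sin(l)^2 - 25.6932*sin(l) + 30.1401)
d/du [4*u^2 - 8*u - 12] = 8*u - 8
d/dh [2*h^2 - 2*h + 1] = 4*h - 2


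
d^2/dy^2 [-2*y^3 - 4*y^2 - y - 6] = -12*y - 8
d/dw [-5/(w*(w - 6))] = 10*(w - 3)/(w^2*(w - 6)^2)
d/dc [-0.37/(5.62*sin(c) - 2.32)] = 2.0794*cos(c)/(5.62*sin(c) - 2.32)^2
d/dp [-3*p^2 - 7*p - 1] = -6*p - 7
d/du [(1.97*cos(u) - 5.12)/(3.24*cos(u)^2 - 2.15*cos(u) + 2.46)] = (6.3828*cos(u)^2 - 33.1776*cos(u) + 6.1618)*sin(u)/(10.4976*cos(u)^4 - 13.932*cos(u)^3 + 20.5633*cos(u)^2 - 10.578*cos(u) + 6.0516)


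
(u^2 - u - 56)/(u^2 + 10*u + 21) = (u - 8)/(u + 3)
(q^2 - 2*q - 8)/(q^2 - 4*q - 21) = (-q^2 + 2*q + 8)/(-q^2 + 4*q + 21)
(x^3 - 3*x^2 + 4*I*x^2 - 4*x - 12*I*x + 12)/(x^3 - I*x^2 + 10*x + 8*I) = (x^2 + x*(-3 + 2*I) - 6*I)/(x^2 - 3*I*x + 4)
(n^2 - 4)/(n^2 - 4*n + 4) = (n + 2)/(n - 2)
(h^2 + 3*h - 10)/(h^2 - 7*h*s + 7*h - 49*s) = (h^2 + 3*h - 10)/(h^2 - 7*h*s + 7*h - 49*s)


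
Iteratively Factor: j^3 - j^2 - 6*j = (j - 3)*(j^2 + 2*j) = j*(j - 3)*(j + 2)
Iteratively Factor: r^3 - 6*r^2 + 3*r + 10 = (r - 2)*(r^2 - 4*r - 5) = (r - 5)*(r - 2)*(r + 1)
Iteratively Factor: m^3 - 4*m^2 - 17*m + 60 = (m - 5)*(m^2 + m - 12) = (m - 5)*(m - 3)*(m + 4)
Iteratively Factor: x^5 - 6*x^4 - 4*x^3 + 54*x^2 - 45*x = (x - 5)*(x^4 - x^3 - 9*x^2 + 9*x) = x*(x - 5)*(x^3 - x^2 - 9*x + 9) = x*(x - 5)*(x - 1)*(x^2 - 9) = x*(x - 5)*(x - 1)*(x + 3)*(x - 3)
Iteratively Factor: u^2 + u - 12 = (u - 3)*(u + 4)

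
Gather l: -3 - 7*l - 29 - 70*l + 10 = -77*l - 22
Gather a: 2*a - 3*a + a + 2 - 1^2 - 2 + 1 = 0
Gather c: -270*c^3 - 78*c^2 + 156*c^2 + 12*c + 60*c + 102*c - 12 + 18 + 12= -270*c^3 + 78*c^2 + 174*c + 18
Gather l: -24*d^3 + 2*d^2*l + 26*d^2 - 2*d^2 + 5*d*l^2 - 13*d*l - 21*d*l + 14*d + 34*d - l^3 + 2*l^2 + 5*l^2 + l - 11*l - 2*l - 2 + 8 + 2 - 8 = -24*d^3 + 24*d^2 + 48*d - l^3 + l^2*(5*d + 7) + l*(2*d^2 - 34*d - 12)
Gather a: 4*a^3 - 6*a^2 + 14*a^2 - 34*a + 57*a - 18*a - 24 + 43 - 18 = 4*a^3 + 8*a^2 + 5*a + 1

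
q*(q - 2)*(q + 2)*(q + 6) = q^4 + 6*q^3 - 4*q^2 - 24*q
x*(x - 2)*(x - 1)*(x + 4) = x^4 + x^3 - 10*x^2 + 8*x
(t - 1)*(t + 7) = t^2 + 6*t - 7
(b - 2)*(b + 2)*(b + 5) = b^3 + 5*b^2 - 4*b - 20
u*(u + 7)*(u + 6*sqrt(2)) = u^3 + 7*u^2 + 6*sqrt(2)*u^2 + 42*sqrt(2)*u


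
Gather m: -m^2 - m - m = -m^2 - 2*m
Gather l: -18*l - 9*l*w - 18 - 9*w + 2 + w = l*(-9*w - 18) - 8*w - 16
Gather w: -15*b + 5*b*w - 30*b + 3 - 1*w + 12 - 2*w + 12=-45*b + w*(5*b - 3) + 27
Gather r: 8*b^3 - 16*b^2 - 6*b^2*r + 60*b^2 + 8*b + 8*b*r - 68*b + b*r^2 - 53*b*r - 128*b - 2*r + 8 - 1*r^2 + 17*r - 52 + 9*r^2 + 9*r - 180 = 8*b^3 + 44*b^2 - 188*b + r^2*(b + 8) + r*(-6*b^2 - 45*b + 24) - 224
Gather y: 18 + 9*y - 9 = 9*y + 9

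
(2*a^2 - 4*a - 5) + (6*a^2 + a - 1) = 8*a^2 - 3*a - 6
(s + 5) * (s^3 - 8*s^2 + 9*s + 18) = s^4 - 3*s^3 - 31*s^2 + 63*s + 90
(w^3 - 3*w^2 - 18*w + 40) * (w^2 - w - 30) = w^5 - 4*w^4 - 45*w^3 + 148*w^2 + 500*w - 1200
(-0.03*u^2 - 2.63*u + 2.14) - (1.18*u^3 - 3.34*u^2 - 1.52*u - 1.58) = -1.18*u^3 + 3.31*u^2 - 1.11*u + 3.72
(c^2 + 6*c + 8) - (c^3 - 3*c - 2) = -c^3 + c^2 + 9*c + 10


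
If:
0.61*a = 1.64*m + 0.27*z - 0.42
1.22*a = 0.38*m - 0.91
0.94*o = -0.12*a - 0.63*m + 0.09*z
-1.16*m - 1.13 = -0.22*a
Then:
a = -1.12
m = -1.19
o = 1.53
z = 6.24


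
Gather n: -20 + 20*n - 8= 20*n - 28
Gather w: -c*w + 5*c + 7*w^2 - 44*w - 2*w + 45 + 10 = 5*c + 7*w^2 + w*(-c - 46) + 55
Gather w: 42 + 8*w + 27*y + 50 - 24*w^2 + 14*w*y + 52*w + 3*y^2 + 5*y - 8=-24*w^2 + w*(14*y + 60) + 3*y^2 + 32*y + 84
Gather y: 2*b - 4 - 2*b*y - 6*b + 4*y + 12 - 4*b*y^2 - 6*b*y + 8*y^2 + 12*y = -4*b + y^2*(8 - 4*b) + y*(16 - 8*b) + 8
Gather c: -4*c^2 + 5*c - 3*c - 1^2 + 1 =-4*c^2 + 2*c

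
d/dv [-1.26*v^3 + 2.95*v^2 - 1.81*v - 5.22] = -3.78*v^2 + 5.9*v - 1.81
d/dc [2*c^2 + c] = 4*c + 1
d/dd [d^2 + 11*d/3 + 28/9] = 2*d + 11/3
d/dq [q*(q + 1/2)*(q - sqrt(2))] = 3*q^2 - 2*sqrt(2)*q + q - sqrt(2)/2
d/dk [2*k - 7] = 2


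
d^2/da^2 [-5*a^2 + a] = -10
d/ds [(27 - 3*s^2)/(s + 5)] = 3*(s^2 - 2*s*(s + 5) - 9)/(s + 5)^2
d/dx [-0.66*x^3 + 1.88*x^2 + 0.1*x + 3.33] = -1.98*x^2 + 3.76*x + 0.1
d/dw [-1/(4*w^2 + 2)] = 2*w/(2*w^2 + 1)^2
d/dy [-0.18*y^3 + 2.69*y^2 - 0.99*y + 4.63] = -0.54*y^2 + 5.38*y - 0.99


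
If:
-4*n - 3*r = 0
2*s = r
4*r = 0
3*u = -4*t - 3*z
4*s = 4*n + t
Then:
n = 0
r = 0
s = 0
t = 0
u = -z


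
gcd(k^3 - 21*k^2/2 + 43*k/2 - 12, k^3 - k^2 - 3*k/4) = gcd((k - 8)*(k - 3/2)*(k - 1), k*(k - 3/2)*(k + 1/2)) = k - 3/2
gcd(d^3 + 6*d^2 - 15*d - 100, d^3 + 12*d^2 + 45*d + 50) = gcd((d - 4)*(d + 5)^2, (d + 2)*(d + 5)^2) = d^2 + 10*d + 25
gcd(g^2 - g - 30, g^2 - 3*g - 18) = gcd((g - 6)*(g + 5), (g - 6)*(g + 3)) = g - 6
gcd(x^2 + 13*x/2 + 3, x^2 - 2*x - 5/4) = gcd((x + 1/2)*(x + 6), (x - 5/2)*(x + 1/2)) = x + 1/2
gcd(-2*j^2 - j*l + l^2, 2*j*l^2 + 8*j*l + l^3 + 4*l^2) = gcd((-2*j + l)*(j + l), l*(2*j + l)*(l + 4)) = 1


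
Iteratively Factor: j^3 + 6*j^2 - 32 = (j - 2)*(j^2 + 8*j + 16) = (j - 2)*(j + 4)*(j + 4)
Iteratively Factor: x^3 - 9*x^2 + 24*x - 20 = (x - 2)*(x^2 - 7*x + 10) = (x - 2)^2*(x - 5)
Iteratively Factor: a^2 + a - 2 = (a + 2)*(a - 1)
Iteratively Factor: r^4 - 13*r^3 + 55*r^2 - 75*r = (r - 5)*(r^3 - 8*r^2 + 15*r) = r*(r - 5)*(r^2 - 8*r + 15) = r*(r - 5)*(r - 3)*(r - 5)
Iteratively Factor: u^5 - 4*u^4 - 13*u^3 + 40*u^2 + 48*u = (u + 3)*(u^4 - 7*u^3 + 8*u^2 + 16*u) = (u + 1)*(u + 3)*(u^3 - 8*u^2 + 16*u) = (u - 4)*(u + 1)*(u + 3)*(u^2 - 4*u) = (u - 4)^2*(u + 1)*(u + 3)*(u)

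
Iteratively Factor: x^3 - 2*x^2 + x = (x - 1)*(x^2 - x) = x*(x - 1)*(x - 1)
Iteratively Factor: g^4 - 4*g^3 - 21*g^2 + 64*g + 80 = (g - 4)*(g^3 - 21*g - 20) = (g - 4)*(g + 1)*(g^2 - g - 20) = (g - 5)*(g - 4)*(g + 1)*(g + 4)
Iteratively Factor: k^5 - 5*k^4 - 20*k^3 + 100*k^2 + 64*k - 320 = (k - 5)*(k^4 - 20*k^2 + 64) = (k - 5)*(k - 2)*(k^3 + 2*k^2 - 16*k - 32) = (k - 5)*(k - 2)*(k + 4)*(k^2 - 2*k - 8) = (k - 5)*(k - 4)*(k - 2)*(k + 4)*(k + 2)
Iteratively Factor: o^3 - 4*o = (o)*(o^2 - 4) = o*(o + 2)*(o - 2)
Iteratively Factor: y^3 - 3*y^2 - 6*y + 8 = (y - 1)*(y^2 - 2*y - 8) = (y - 4)*(y - 1)*(y + 2)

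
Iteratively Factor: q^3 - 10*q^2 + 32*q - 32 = (q - 4)*(q^2 - 6*q + 8) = (q - 4)*(q - 2)*(q - 4)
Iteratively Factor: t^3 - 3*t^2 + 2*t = (t - 1)*(t^2 - 2*t) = (t - 2)*(t - 1)*(t)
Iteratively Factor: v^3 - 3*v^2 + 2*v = (v - 2)*(v^2 - v) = (v - 2)*(v - 1)*(v)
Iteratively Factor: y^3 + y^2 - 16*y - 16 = (y + 1)*(y^2 - 16) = (y - 4)*(y + 1)*(y + 4)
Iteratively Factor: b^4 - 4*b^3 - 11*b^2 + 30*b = (b - 2)*(b^3 - 2*b^2 - 15*b) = b*(b - 2)*(b^2 - 2*b - 15) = b*(b - 2)*(b + 3)*(b - 5)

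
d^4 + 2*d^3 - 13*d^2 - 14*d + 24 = (d - 3)*(d - 1)*(d + 2)*(d + 4)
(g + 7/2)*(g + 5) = g^2 + 17*g/2 + 35/2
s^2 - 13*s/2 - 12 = (s - 8)*(s + 3/2)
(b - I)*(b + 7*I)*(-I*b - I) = -I*b^3 + 6*b^2 - I*b^2 + 6*b - 7*I*b - 7*I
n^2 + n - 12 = (n - 3)*(n + 4)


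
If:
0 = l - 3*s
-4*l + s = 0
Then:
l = 0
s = 0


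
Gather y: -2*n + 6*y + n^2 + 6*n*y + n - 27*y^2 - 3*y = n^2 - n - 27*y^2 + y*(6*n + 3)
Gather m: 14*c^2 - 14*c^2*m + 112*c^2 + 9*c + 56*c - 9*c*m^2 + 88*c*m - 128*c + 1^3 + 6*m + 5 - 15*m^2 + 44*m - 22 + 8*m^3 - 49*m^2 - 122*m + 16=126*c^2 - 63*c + 8*m^3 + m^2*(-9*c - 64) + m*(-14*c^2 + 88*c - 72)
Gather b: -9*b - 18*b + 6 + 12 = 18 - 27*b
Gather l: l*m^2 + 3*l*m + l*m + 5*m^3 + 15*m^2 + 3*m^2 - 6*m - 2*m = l*(m^2 + 4*m) + 5*m^3 + 18*m^2 - 8*m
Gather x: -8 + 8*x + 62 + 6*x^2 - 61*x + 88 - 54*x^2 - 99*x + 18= -48*x^2 - 152*x + 160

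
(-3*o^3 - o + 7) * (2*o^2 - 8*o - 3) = -6*o^5 + 24*o^4 + 7*o^3 + 22*o^2 - 53*o - 21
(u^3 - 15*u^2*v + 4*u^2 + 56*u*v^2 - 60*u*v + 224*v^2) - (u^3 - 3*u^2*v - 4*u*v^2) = -12*u^2*v + 4*u^2 + 60*u*v^2 - 60*u*v + 224*v^2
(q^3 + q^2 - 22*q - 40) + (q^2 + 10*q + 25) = q^3 + 2*q^2 - 12*q - 15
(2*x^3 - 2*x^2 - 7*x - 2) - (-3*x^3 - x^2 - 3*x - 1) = 5*x^3 - x^2 - 4*x - 1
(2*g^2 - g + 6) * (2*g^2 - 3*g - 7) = 4*g^4 - 8*g^3 + g^2 - 11*g - 42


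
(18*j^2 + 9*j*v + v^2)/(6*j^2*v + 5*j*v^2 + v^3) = (6*j + v)/(v*(2*j + v))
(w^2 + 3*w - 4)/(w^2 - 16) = (w - 1)/(w - 4)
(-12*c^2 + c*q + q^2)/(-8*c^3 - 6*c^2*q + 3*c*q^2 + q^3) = (-3*c + q)/(-2*c^2 - c*q + q^2)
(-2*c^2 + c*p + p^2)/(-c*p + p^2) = (2*c + p)/p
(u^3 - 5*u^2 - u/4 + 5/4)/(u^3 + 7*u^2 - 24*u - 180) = (u^2 - 1/4)/(u^2 + 12*u + 36)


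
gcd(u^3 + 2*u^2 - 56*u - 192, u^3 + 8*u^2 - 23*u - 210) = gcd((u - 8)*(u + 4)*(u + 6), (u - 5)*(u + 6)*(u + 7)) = u + 6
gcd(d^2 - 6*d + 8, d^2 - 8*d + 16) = d - 4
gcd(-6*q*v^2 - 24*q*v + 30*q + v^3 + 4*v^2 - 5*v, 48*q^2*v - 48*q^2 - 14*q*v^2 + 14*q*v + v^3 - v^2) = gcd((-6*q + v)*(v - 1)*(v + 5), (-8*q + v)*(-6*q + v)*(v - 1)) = 6*q*v - 6*q - v^2 + v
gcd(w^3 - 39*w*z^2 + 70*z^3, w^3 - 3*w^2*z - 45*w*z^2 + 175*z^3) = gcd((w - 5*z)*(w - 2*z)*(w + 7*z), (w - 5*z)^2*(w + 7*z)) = -w^2 - 2*w*z + 35*z^2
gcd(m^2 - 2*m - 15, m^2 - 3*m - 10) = m - 5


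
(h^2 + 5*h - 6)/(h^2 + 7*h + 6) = (h - 1)/(h + 1)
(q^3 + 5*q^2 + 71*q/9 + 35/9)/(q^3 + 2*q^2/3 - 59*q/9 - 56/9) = (3*q + 5)/(3*q - 8)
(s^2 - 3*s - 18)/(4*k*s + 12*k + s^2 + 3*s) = (s - 6)/(4*k + s)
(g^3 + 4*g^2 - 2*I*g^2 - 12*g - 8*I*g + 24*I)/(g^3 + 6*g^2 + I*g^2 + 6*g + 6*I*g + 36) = (g - 2)/(g + 3*I)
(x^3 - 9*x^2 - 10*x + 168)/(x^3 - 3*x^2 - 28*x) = (x - 6)/x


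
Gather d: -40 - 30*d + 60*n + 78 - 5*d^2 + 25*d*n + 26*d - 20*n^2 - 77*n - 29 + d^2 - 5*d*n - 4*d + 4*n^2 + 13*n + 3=-4*d^2 + d*(20*n - 8) - 16*n^2 - 4*n + 12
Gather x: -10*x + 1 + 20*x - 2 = 10*x - 1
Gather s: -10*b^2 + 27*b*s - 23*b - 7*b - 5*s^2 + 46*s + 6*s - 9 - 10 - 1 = -10*b^2 - 30*b - 5*s^2 + s*(27*b + 52) - 20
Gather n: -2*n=-2*n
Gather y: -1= -1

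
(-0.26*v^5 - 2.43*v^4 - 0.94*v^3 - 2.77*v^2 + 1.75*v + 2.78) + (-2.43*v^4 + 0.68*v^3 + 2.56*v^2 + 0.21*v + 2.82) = -0.26*v^5 - 4.86*v^4 - 0.26*v^3 - 0.21*v^2 + 1.96*v + 5.6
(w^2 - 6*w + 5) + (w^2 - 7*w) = 2*w^2 - 13*w + 5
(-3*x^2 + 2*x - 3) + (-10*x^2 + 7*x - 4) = -13*x^2 + 9*x - 7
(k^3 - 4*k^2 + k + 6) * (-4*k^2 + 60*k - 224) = -4*k^5 + 76*k^4 - 468*k^3 + 932*k^2 + 136*k - 1344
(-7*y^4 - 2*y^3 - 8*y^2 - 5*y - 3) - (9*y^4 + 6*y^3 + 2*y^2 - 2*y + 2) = -16*y^4 - 8*y^3 - 10*y^2 - 3*y - 5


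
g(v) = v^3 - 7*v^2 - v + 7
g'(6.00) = 23.00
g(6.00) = -35.00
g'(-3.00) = 68.00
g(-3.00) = -80.00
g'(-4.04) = 104.52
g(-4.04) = -169.15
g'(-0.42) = 5.41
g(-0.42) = 6.11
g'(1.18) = -13.34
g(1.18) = -2.28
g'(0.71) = -9.43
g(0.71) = 3.12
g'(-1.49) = 26.52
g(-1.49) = -10.36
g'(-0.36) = 4.43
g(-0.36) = 6.41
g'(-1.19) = 19.91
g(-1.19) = -3.41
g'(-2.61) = 55.98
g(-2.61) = -55.85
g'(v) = 3*v^2 - 14*v - 1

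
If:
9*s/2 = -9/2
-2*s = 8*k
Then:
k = 1/4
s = -1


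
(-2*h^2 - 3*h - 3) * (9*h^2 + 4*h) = -18*h^4 - 35*h^3 - 39*h^2 - 12*h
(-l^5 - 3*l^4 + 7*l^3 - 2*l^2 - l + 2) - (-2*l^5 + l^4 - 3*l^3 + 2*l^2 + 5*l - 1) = l^5 - 4*l^4 + 10*l^3 - 4*l^2 - 6*l + 3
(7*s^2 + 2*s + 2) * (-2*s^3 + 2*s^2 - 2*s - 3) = -14*s^5 + 10*s^4 - 14*s^3 - 21*s^2 - 10*s - 6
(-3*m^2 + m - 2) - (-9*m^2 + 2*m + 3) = 6*m^2 - m - 5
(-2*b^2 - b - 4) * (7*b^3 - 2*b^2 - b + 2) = -14*b^5 - 3*b^4 - 24*b^3 + 5*b^2 + 2*b - 8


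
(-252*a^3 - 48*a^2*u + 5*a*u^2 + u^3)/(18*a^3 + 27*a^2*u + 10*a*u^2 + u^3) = (-42*a^2 - a*u + u^2)/(3*a^2 + 4*a*u + u^2)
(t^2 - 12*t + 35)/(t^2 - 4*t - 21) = (t - 5)/(t + 3)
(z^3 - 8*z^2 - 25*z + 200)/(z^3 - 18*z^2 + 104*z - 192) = (z^2 - 25)/(z^2 - 10*z + 24)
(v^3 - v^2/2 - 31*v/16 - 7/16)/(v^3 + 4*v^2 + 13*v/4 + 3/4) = (16*v^3 - 8*v^2 - 31*v - 7)/(4*(4*v^3 + 16*v^2 + 13*v + 3))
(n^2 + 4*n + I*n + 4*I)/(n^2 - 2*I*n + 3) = (n + 4)/(n - 3*I)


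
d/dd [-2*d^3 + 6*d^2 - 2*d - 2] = -6*d^2 + 12*d - 2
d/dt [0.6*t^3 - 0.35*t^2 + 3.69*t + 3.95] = 1.8*t^2 - 0.7*t + 3.69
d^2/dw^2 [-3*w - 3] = 0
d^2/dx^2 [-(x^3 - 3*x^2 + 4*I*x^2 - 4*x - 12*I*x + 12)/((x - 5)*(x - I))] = (x^3*(-2 - 20*I) + x^2*(-222 + 60*I) + x*(870 - 48*I) - 1366 + 160*I)/(x^6 + x^5*(-15 - 3*I) + x^4*(72 + 45*I) + x^3*(-80 - 224*I) + x^2*(-225 + 360*I) + x*(375 + 75*I) - 125*I)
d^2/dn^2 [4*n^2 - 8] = 8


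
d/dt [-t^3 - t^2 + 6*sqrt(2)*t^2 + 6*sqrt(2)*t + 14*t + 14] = -3*t^2 - 2*t + 12*sqrt(2)*t + 6*sqrt(2) + 14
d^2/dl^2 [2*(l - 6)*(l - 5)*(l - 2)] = 12*l - 52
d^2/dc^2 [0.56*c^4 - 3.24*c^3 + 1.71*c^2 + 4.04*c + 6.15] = 6.72*c^2 - 19.44*c + 3.42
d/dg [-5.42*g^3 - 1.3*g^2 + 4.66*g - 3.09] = -16.26*g^2 - 2.6*g + 4.66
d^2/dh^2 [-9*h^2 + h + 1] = -18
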